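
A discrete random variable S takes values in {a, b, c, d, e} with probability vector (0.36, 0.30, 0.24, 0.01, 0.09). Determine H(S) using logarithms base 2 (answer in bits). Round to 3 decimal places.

1.925 bits

H(S) = −Σ p·log₂ p.
  −(0.36)·log₂(0.36) = 0.5306
  −(0.30)·log₂(0.30) = 0.5211
  −(0.24)·log₂(0.24) = 0.4941
  −(0.01)·log₂(0.01) = 0.0664
  −(0.09)·log₂(0.09) = 0.3127
Sum: 0.5306 + 0.5211 + 0.4941 + 0.0664 + 0.3127 = 1.925 bits.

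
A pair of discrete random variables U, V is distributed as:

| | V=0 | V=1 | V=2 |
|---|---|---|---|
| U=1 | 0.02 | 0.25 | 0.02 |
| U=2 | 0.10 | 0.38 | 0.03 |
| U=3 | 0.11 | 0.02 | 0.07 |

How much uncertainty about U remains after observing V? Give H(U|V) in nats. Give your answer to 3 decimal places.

0.841 nats

Marginals: p(U) = (0.2900, 0.5100, 0.2000), p(V) = (0.2300, 0.6500, 0.1200).
H(U|V) = Σ p(V) · H(U|V=·).
  V=0: p=0.2300, H(U|V=0) = 0.9273
  V=1: p=0.6500, H(U|V=1) = 0.7884
  V=2: p=0.1200, H(U|V=2) = 0.9596
Weighted sum = 0.841 nats.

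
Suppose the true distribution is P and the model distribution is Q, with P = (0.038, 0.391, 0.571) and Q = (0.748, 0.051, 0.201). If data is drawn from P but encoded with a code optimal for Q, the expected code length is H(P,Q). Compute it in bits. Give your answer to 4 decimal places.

3.0163 bits

H(P,Q) = −Σ p·log₂ q.
  −0.038·log₂(0.748) = 0.01592
  −0.391·log₂(0.051) = 1.67870
  −0.571·log₂(0.201) = 1.32171
H(P,Q) = 3.0163 bits.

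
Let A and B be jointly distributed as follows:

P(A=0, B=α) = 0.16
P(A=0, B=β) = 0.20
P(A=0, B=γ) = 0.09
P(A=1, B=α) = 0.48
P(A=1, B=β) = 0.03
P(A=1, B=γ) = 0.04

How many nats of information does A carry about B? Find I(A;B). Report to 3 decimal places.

0.159 nats

Marginals: p(A) = (0.4500, 0.5500), p(B) = (0.6400, 0.2300, 0.1300).
I(A;B) = H(A) + H(B) − H(A,B).
H(A) = 0.6881, H(B) = 0.8889, H(A,B) = 1.4181.
I(A;B) = 0.6881 + 0.8889 − 1.4181 = 0.159 nats.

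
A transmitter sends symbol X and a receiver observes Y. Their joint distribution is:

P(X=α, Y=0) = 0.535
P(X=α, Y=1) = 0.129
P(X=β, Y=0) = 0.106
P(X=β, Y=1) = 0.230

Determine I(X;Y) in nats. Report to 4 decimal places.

0.1164 nats

Marginals: p(X) = (0.6640, 0.3360), p(Y) = (0.6410, 0.3590).
I(X;Y) = H(X) + H(Y) − H(X,Y).
H(X) = 0.6383, H(Y) = 0.6528, H(X,Y) = 1.1747.
I(X;Y) = 0.6383 + 0.6528 − 1.1747 = 0.1164 nats.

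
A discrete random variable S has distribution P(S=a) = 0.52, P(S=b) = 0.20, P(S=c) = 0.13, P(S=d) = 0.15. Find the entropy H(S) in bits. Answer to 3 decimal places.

H(S) = −Σ p·log₂ p.
  −(0.52)·log₂(0.52) = 0.4906
  −(0.20)·log₂(0.20) = 0.4644
  −(0.13)·log₂(0.13) = 0.3826
  −(0.15)·log₂(0.15) = 0.4105
Sum: 0.4906 + 0.4644 + 0.3826 + 0.4105 = 1.748 bits.

1.748 bits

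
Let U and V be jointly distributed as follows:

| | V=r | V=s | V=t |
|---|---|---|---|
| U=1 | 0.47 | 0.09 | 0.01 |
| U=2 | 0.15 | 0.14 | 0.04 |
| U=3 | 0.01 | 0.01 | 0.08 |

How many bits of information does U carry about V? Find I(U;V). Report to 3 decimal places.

Marginals: p(U) = (0.5700, 0.3300, 0.1000), p(V) = (0.6300, 0.2400, 0.1300).
I(U;V) = H(U) + H(V) − H(U,V).
H(U) = 1.3223, H(V) = 1.2967, H(U,V) = 2.3088.
I(U;V) = 1.3223 + 1.2967 − 2.3088 = 0.310 bits.

0.310 bits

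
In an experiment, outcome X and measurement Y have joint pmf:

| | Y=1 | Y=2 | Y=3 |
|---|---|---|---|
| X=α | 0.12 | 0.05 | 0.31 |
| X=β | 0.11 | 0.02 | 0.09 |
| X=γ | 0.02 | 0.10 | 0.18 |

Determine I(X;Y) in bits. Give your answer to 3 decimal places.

0.127 bits

Marginals: p(X) = (0.4800, 0.2200, 0.3000), p(Y) = (0.2500, 0.1700, 0.5800).
I(X;Y) = Σ p(x,y)·log₂[p(x,y)/(p(x)p(y))].
  (α,1): 0.12·log₂(1.0000) = 0.0000
  (α,2): 0.05·log₂(0.6127) = -0.0353
  (α,3): 0.31·log₂(1.1135) = 0.0481
  (β,1): 0.11·log₂(2.0000) = 0.1100
  (β,2): 0.02·log₂(0.5348) = -0.0181
  (β,3): 0.09·log₂(0.7053) = -0.0453
  (γ,1): 0.02·log₂(0.2667) = -0.0381
  (γ,2): 0.10·log₂(1.9608) = 0.0971
  (γ,3): 0.18·log₂(1.0345) = 0.0088
Sum = 0.127 bits.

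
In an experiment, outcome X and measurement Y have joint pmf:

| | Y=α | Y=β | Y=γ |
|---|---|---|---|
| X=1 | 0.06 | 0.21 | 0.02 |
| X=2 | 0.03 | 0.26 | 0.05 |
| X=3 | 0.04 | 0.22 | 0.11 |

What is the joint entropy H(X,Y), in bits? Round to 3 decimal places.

2.719 bits

H(X,Y) = −Σ p(x,y)·log₂ p(x,y) over all 9 cells.
  cell (1,α): −0.06·log₂0.06 = 0.2435
  cell (1,β): −0.21·log₂0.21 = 0.4728
  cell (1,γ): −0.02·log₂0.02 = 0.1129
  cell (2,α): −0.03·log₂0.03 = 0.1518
  cell (2,β): −0.26·log₂0.26 = 0.5053
  cell (2,γ): −0.05·log₂0.05 = 0.2161
  cell (3,α): −0.04·log₂0.04 = 0.1858
  cell (3,β): −0.22·log₂0.22 = 0.4806
  cell (3,γ): −0.11·log₂0.11 = 0.3503
Sum = 2.719 bits.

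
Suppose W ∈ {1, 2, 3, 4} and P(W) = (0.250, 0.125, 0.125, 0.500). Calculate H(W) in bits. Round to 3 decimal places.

H(W) = −Σ p·log₂ p.
  −(0.250)·log₂(0.250) = 0.5000
  −(0.125)·log₂(0.125) = 0.3750
  −(0.125)·log₂(0.125) = 0.3750
  −(0.500)·log₂(0.500) = 0.5000
Sum: 0.5000 + 0.3750 + 0.3750 + 0.5000 = 1.750 bits.

1.750 bits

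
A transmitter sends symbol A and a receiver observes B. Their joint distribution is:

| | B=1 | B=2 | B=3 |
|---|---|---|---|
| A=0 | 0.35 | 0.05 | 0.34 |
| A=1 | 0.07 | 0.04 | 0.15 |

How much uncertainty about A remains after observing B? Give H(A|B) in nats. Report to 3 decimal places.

0.553 nats

Chain rule: H(A|B) = H(A,B) − H(B).
Marginals: p(A) = (0.7400, 0.2600), p(B) = (0.4200, 0.0900, 0.4900).
H(A,B) = 1.4835 nats; H(B) = 0.9306 nats.
H(A|B) = 1.4835 − 0.9306 = 0.553 nats.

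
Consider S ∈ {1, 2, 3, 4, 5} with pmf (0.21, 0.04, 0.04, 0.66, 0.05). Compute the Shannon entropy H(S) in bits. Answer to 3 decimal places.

H(S) = −Σ p·log₂ p.
  −(0.21)·log₂(0.21) = 0.4728
  −(0.04)·log₂(0.04) = 0.1858
  −(0.04)·log₂(0.04) = 0.1858
  −(0.66)·log₂(0.66) = 0.3956
  −(0.05)·log₂(0.05) = 0.2161
Sum: 0.4728 + 0.1858 + 0.1858 + 0.3956 + 0.2161 = 1.456 bits.

1.456 bits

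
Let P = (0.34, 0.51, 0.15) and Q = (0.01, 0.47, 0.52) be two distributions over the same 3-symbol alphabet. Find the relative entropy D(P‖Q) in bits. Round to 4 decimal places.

1.5208 bits

D(P‖Q) = Σ p·log₂(p/q).
  0.34·log₂(0.34/0.01) = 1.72974
  0.51·log₂(0.51/0.47) = 0.06010
  0.15·log₂(0.15/0.52) = -0.26903
D(P‖Q) = 1.5208 bits.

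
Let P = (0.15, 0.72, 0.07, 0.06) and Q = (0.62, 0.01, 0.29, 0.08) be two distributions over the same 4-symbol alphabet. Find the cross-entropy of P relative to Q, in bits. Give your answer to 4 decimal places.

H(P,Q) = −Σ p·log₂ q.
  −0.15·log₂(0.62) = 0.10345
  −0.72·log₂(0.01) = 4.78358
  −0.07·log₂(0.29) = 0.12501
  −0.06·log₂(0.08) = 0.21863
H(P,Q) = 5.2307 bits.

5.2307 bits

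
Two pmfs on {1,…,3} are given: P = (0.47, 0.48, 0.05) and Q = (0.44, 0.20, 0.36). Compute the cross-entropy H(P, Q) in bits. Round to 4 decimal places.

1.7449 bits

H(P,Q) = −Σ p·log₂ q.
  −0.47·log₂(0.44) = 0.55668
  −0.48·log₂(0.20) = 1.11453
  −0.05·log₂(0.36) = 0.07370
H(P,Q) = 1.7449 bits.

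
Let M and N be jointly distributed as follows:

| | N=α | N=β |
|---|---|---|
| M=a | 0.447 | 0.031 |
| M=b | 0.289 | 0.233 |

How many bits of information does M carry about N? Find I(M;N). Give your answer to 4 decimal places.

0.1495 bits

Marginals: p(M) = (0.4780, 0.5220), p(N) = (0.7360, 0.2640).
I(M;N) = Σ p(x,y)·log₂[p(x,y)/(p(x)p(y))].
  (a,α): 0.447·log₂(1.2706) = 0.15443
  (a,β): 0.031·log₂(0.2457) = -0.06278
  (b,α): 0.289·log₂(0.7522) = -0.11871
  (b,β): 0.233·log₂(1.6908) = 0.17654
Sum = 0.1495 bits.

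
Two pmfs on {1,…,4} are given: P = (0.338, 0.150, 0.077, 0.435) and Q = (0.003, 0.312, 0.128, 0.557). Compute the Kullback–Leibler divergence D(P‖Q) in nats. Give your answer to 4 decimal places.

1.3403 nats

D(P‖Q) = Σ p·ln(p/q).
  0.338·ln(0.338/0.003) = 1.59686
  0.150·ln(0.150/0.312) = -0.10986
  0.077·ln(0.077/0.128) = -0.03913
  0.435·ln(0.435/0.557) = -0.10754
D(P‖Q) = 1.3403 nats.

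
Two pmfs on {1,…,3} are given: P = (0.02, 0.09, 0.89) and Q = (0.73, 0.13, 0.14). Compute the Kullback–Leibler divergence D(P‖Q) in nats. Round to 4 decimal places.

D(P‖Q) = Σ p·ln(p/q).
  0.02·ln(0.02/0.73) = -0.07195
  0.09·ln(0.09/0.13) = -0.03310
  0.89·ln(0.89/0.14) = 1.64613
D(P‖Q) = 1.5411 nats.

1.5411 nats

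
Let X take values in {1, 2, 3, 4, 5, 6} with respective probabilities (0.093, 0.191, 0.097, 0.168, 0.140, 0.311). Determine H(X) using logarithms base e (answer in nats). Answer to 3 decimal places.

H(X) = −Σ p·ln p.
  −(0.093)·ln(0.093) = 0.2209
  −(0.191)·ln(0.191) = 0.3162
  −(0.097)·ln(0.097) = 0.2263
  −(0.168)·ln(0.168) = 0.2997
  −(0.140)·ln(0.140) = 0.2753
  −(0.311)·ln(0.311) = 0.3632
Sum: 0.2209 + 0.3162 + 0.2263 + 0.2997 + 0.2753 + 0.3632 = 1.702 nats.

1.702 nats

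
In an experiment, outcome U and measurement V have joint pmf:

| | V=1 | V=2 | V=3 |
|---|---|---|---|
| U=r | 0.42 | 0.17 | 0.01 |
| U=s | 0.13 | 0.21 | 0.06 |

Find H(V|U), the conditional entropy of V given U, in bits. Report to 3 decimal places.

Chain rule: H(V|U) = H(U,V) − H(U).
Marginals: p(U) = (0.6000, 0.4000), p(V) = (0.5500, 0.3800, 0.0700).
H(U,V) = 2.1257 bits; H(U) = 0.9710 bits.
H(V|U) = 2.1257 − 0.9710 = 1.155 bits.

1.155 bits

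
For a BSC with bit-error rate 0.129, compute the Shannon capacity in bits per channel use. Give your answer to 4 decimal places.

0.4453 bits

Binary symmetric channel: C = 1 − h₂(ε) where h₂ is the binary entropy function.
h₂(0.129) = −0.129·log₂0.129 − 0.871·log₂0.871 = 0.5547.
C = 1 − 0.5547 = 0.4453 bits per channel use.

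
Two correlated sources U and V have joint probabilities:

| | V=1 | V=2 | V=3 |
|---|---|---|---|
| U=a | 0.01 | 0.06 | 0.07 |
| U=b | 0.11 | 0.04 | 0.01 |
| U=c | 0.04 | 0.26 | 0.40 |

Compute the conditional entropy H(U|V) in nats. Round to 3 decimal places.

Chain rule: H(U|V) = H(U,V) − H(V).
Marginals: p(U) = (0.1400, 0.1600, 0.7000), p(V) = (0.1600, 0.3600, 0.4800).
H(U,V) = 1.6641 nats; H(V) = 1.0133 nats.
H(U|V) = 1.6641 − 1.0133 = 0.651 nats.

0.651 nats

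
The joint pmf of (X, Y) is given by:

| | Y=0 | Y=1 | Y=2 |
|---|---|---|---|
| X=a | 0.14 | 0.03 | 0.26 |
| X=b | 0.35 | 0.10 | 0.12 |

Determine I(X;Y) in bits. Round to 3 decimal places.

0.120 bits

Marginals: p(X) = (0.4300, 0.5700), p(Y) = (0.4900, 0.1300, 0.3800).
I(X;Y) = H(X) + H(Y) − H(X,Y).
H(X) = 0.9858, H(Y) = 1.4174, H(X,Y) = 2.2835.
I(X;Y) = 0.9858 + 1.4174 − 2.2835 = 0.120 bits.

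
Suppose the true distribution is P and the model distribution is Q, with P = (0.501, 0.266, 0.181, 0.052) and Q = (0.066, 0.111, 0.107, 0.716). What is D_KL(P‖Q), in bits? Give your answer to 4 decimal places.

1.7410 bits

D(P‖Q) = Σ p·log₂(p/q).
  0.501·log₂(0.501/0.066) = 1.46506
  0.266·log₂(0.266/0.111) = 0.33539
  0.181·log₂(0.181/0.107) = 0.13727
  0.052·log₂(0.052/0.716) = -0.19674
D(P‖Q) = 1.7410 bits.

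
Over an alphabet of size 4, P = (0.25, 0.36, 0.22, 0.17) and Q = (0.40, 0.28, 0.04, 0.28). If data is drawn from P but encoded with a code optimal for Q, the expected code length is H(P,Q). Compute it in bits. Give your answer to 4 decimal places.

2.3255 bits

H(P,Q) = −Σ p·log₂ q.
  −0.25·log₂(0.40) = 0.33048
  −0.36·log₂(0.28) = 0.66114
  −0.22·log₂(0.04) = 1.02165
  −0.17·log₂(0.28) = 0.31221
H(P,Q) = 2.3255 bits.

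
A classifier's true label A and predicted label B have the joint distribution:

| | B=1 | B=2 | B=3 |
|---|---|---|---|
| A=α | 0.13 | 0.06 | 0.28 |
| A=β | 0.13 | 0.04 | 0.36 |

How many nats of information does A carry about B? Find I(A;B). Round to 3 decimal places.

0.005 nats

Marginals: p(A) = (0.4700, 0.5300), p(B) = (0.2600, 0.1000, 0.6400).
I(A;B) = H(A) + H(B) − H(A,B).
H(A) = 0.6913, H(B) = 0.8661, H(A,B) = 1.5522.
I(A;B) = 0.6913 + 0.8661 − 1.5522 = 0.005 nats.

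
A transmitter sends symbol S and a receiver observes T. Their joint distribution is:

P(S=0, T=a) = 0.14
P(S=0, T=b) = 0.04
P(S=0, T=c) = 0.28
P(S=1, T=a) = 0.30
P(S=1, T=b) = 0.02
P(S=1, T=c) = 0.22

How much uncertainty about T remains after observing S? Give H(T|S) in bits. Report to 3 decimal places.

Chain rule: H(T|S) = H(S,T) − H(S).
Marginals: p(S) = (0.4600, 0.5400), p(T) = (0.4400, 0.0600, 0.5000).
H(S,T) = 2.2116 bits; H(S) = 0.9954 bits.
H(T|S) = 2.2116 − 0.9954 = 1.216 bits.

1.216 bits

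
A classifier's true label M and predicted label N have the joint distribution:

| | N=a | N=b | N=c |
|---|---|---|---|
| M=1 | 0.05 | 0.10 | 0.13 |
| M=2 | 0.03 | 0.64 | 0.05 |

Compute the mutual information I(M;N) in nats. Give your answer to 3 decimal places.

0.141 nats

Marginals: p(M) = (0.2800, 0.7200), p(N) = (0.0800, 0.7400, 0.1800).
I(M;N) = H(M) + H(N) − H(M,N).
H(M) = 0.5930, H(N) = 0.7335, H(M,N) = 1.1859.
I(M;N) = 0.5930 + 0.7335 − 1.1859 = 0.141 nats.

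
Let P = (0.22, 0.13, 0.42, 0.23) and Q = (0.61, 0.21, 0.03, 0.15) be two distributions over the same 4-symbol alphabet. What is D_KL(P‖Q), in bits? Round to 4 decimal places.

1.3273 bits

D(P‖Q) = Σ p·log₂(p/q).
  0.22·log₂(0.22/0.61) = -0.32369
  0.13·log₂(0.13/0.21) = -0.08994
  0.42·log₂(0.42/0.03) = 1.59909
  0.23·log₂(0.23/0.15) = 0.14183
D(P‖Q) = 1.3273 bits.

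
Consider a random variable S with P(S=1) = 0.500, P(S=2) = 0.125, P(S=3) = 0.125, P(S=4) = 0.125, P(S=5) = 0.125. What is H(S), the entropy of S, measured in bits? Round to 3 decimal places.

H(S) = −Σ p·log₂ p.
  −(0.500)·log₂(0.500) = 0.5000
  −(0.125)·log₂(0.125) = 0.3750
  −(0.125)·log₂(0.125) = 0.3750
  −(0.125)·log₂(0.125) = 0.3750
  −(0.125)·log₂(0.125) = 0.3750
Sum: 0.5000 + 0.3750 + 0.3750 + 0.3750 + 0.3750 = 2.000 bits.

2.000 bits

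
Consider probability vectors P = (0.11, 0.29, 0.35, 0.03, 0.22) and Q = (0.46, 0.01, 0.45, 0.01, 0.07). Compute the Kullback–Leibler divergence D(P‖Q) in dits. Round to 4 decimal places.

D(P‖Q) = Σ p·log₁₀(p/q).
  0.11·log₁₀(0.11/0.46) = -0.06835
  0.29·log₁₀(0.29/0.01) = 0.42410
  0.35·log₁₀(0.35/0.45) = -0.03820
  0.03·log₁₀(0.03/0.01) = 0.01431
  0.22·log₁₀(0.22/0.07) = 0.10941
D(P‖Q) = 0.4413 dits.

0.4413 dits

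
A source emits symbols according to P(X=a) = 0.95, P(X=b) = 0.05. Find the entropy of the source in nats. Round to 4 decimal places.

0.1985 nats

H(X) = −Σ p·ln p.
  −(0.95)·ln(0.95) = 0.04873
  −(0.05)·ln(0.05) = 0.14979
Sum: 0.04873 + 0.14979 = 0.1985 nats.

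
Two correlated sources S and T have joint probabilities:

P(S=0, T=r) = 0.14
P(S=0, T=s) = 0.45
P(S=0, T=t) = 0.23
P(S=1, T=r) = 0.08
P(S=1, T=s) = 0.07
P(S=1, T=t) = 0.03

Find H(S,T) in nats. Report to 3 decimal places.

1.466 nats

H(S,T) = −Σ p(x,y)·ln p(x,y) over all 6 cells.
  cell (0,r): −0.14·ln0.14 = 0.2753
  cell (0,s): −0.45·ln0.45 = 0.3593
  cell (0,t): −0.23·ln0.23 = 0.3380
  cell (1,r): −0.08·ln0.08 = 0.2021
  cell (1,s): −0.07·ln0.07 = 0.1861
  cell (1,t): −0.03·ln0.03 = 0.1052
Sum = 1.466 nats.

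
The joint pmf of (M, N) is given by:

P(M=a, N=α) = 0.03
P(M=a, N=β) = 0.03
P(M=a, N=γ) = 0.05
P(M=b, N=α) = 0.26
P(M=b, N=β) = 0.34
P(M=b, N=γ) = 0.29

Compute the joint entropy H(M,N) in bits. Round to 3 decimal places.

H(M,N) = −Σ p(x,y)·log₂ p(x,y) over all 6 cells.
  cell (a,α): −0.03·log₂0.03 = 0.1518
  cell (a,β): −0.03·log₂0.03 = 0.1518
  cell (a,γ): −0.05·log₂0.05 = 0.2161
  cell (b,α): −0.26·log₂0.26 = 0.5053
  cell (b,β): −0.34·log₂0.34 = 0.5292
  cell (b,γ): −0.29·log₂0.29 = 0.5179
Sum = 2.072 bits.

2.072 bits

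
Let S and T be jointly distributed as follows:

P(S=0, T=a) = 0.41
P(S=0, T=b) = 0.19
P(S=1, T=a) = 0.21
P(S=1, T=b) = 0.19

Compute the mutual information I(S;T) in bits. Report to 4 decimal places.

0.0183 bits

Marginals: p(S) = (0.6000, 0.4000), p(T) = (0.6200, 0.3800).
I(S;T) = H(S) + H(T) − H(S,T).
H(S) = 0.9710, H(T) = 0.9580, H(S,T) = 1.9107.
I(S;T) = 0.9710 + 0.9580 − 1.9107 = 0.0183 bits.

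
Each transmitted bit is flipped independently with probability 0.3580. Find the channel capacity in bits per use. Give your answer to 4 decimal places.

0.0590 bits

Binary symmetric channel: C = 1 − h₂(ε) where h₂ is the binary entropy function.
h₂(0.3580) = −0.3580·log₂0.3580 − 0.6420·log₂0.6420 = 0.9410.
C = 1 − 0.9410 = 0.0590 bits per channel use.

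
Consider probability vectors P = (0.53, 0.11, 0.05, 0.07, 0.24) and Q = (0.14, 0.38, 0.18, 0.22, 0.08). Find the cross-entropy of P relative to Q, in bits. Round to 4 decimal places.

2.8080 bits

H(P,Q) = −Σ p·log₂ q.
  −0.53·log₂(0.14) = 1.50335
  −0.11·log₂(0.38) = 0.15355
  −0.05·log₂(0.18) = 0.12370
  −0.07·log₂(0.22) = 0.15291
  −0.24·log₂(0.08) = 0.87453
H(P,Q) = 2.8080 bits.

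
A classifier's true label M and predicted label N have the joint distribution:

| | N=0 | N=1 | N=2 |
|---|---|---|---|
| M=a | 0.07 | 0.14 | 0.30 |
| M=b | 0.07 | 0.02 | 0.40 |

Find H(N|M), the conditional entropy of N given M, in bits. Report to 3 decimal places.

Chain rule: H(N|M) = H(M,N) − H(M).
Marginals: p(M) = (0.5100, 0.4900), p(N) = (0.1400, 0.1600, 0.7000).
H(M,N) = 2.0970 bits; H(M) = 0.9997 bits.
H(N|M) = 2.0970 − 0.9997 = 1.097 bits.

1.097 bits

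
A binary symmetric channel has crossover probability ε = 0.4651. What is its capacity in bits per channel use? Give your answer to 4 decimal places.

0.0035 bits

Binary symmetric channel: C = 1 − h₂(ε) where h₂ is the binary entropy function.
h₂(0.4651) = −0.4651·log₂0.4651 − 0.5349·log₂0.5349 = 0.9965.
C = 1 − 0.9965 = 0.0035 bits per channel use.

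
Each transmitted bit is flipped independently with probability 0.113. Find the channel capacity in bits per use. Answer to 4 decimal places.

Binary symmetric channel: C = 1 − h₂(ε) where h₂ is the binary entropy function.
h₂(0.113) = −0.113·log₂0.113 − 0.887·log₂0.887 = 0.5089.
C = 1 − 0.5089 = 0.4911 bits per channel use.

0.4911 bits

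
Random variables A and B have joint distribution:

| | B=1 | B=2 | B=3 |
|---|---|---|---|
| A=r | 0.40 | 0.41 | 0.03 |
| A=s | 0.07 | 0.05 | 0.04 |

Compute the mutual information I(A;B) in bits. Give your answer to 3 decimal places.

0.052 bits

Marginals: p(A) = (0.8400, 0.1600), p(B) = (0.4700, 0.4600, 0.0700).
I(A;B) = Σ p(x,y)·log₂[p(x,y)/(p(x)p(y))].
  (r,1): 0.40·log₂(1.0132) = 0.0076
  (r,2): 0.41·log₂(1.0611) = 0.0351
  (r,3): 0.03·log₂(0.5102) = -0.0291
  (s,1): 0.07·log₂(0.9309) = -0.0072
  (s,2): 0.05·log₂(0.6793) = -0.0279
  (s,3): 0.04·log₂(3.5714) = 0.0735
Sum = 0.052 bits.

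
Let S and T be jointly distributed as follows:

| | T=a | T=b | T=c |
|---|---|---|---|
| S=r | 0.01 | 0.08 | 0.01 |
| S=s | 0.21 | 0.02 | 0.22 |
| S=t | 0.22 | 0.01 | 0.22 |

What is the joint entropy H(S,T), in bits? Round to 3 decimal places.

2.518 bits

H(S,T) = −Σ p(x,y)·log₂ p(x,y) over all 9 cells.
  cell (r,a): −0.01·log₂0.01 = 0.0664
  cell (r,b): −0.08·log₂0.08 = 0.2915
  cell (r,c): −0.01·log₂0.01 = 0.0664
  cell (s,a): −0.21·log₂0.21 = 0.4728
  cell (s,b): −0.02·log₂0.02 = 0.1129
  cell (s,c): −0.22·log₂0.22 = 0.4806
  cell (t,a): −0.22·log₂0.22 = 0.4806
  cell (t,b): −0.01·log₂0.01 = 0.0664
  cell (t,c): −0.22·log₂0.22 = 0.4806
Sum = 2.518 bits.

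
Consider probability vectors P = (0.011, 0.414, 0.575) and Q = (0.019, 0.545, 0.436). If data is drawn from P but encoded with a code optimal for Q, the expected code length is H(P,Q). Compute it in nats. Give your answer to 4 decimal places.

0.7722 nats

H(P,Q) = −Σ p·ln q.
  −0.011·ln(0.019) = 0.04360
  −0.414·ln(0.545) = 0.25129
  −0.575·ln(0.436) = 0.47731
H(P,Q) = 0.7722 nats.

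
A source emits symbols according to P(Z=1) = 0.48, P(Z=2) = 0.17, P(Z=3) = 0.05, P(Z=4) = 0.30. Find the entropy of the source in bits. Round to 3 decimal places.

1.680 bits

H(Z) = −Σ p·log₂ p.
  −(0.48)·log₂(0.48) = 0.5083
  −(0.17)·log₂(0.17) = 0.4346
  −(0.05)·log₂(0.05) = 0.2161
  −(0.30)·log₂(0.30) = 0.5211
Sum: 0.5083 + 0.4346 + 0.2161 + 0.5211 = 1.680 bits.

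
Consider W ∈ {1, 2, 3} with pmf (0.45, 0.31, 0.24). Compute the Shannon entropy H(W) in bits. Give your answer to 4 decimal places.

1.5363 bits

H(W) = −Σ p·log₂ p.
  −(0.45)·log₂(0.45) = 0.51840
  −(0.31)·log₂(0.31) = 0.52379
  −(0.24)·log₂(0.24) = 0.49413
Sum: 0.51840 + 0.52379 + 0.49413 = 1.5363 bits.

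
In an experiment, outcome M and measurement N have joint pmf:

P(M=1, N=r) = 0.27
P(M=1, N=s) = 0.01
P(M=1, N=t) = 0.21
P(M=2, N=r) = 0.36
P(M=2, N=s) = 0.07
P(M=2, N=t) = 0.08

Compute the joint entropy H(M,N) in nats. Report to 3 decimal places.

H(M,N) = −Σ p(x,y)·ln p(x,y) over all 6 cells.
  cell (1,r): −0.27·ln0.27 = 0.3535
  cell (1,s): −0.01·ln0.01 = 0.0461
  cell (1,t): −0.21·ln0.21 = 0.3277
  cell (2,r): −0.36·ln0.36 = 0.3678
  cell (2,s): −0.07·ln0.07 = 0.1861
  cell (2,t): −0.08·ln0.08 = 0.2021
Sum = 1.483 nats.

1.483 nats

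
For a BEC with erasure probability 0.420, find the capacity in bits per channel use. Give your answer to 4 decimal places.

0.5800 bits

Binary erasure channel: capacity C = 1 − ε.
C = 1 − 0.420 = 0.5800 bits per channel use.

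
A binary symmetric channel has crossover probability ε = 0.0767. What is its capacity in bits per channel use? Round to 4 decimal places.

0.6096 bits

Binary symmetric channel: C = 1 − h₂(ε) where h₂ is the binary entropy function.
h₂(0.0767) = −0.0767·log₂0.0767 − 0.9233·log₂0.9233 = 0.3904.
C = 1 − 0.3904 = 0.6096 bits per channel use.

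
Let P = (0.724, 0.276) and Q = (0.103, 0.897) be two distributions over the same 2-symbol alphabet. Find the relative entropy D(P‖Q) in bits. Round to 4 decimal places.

D(P‖Q) = Σ p·log₂(p/q).
  0.724·log₂(0.724/0.103) = 2.03686
  0.276·log₂(0.276/0.897) = -0.46932
D(P‖Q) = 1.5675 bits.

1.5675 bits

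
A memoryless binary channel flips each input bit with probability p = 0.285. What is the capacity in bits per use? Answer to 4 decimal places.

Binary symmetric channel: C = 1 − h₂(ε) where h₂ is the binary entropy function.
h₂(0.285) = −0.285·log₂0.285 − 0.715·log₂0.715 = 0.8622.
C = 1 − 0.8622 = 0.1378 bits per channel use.

0.1378 bits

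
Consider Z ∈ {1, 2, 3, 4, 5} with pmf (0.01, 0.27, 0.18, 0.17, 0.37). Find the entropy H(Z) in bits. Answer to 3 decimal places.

H(Z) = −Σ p·log₂ p.
  −(0.01)·log₂(0.01) = 0.0664
  −(0.27)·log₂(0.27) = 0.5100
  −(0.18)·log₂(0.18) = 0.4453
  −(0.17)·log₂(0.17) = 0.4346
  −(0.37)·log₂(0.37) = 0.5307
Sum: 0.0664 + 0.5100 + 0.4453 + 0.4346 + 0.5307 = 1.987 bits.

1.987 bits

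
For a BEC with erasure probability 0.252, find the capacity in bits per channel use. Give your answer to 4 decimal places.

Binary erasure channel: capacity C = 1 − ε.
C = 1 − 0.252 = 0.7480 bits per channel use.

0.7480 bits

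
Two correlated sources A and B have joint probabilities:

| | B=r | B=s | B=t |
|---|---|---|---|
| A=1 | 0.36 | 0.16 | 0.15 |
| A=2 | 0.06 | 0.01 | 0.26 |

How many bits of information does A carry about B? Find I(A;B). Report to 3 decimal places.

Marginals: p(A) = (0.6700, 0.3300), p(B) = (0.4200, 0.1700, 0.4100).
I(A;B) = Σ p(x,y)·log₂[p(x,y)/(p(x)p(y))].
  (1,r): 0.36·log₂(1.2793) = 0.1279
  (1,s): 0.16·log₂(1.4047) = 0.0784
  (1,t): 0.15·log₂(0.5461) = -0.1309
  (2,r): 0.06·log₂(0.4329) = -0.0725
  (2,s): 0.01·log₂(0.1783) = -0.0249
  (2,t): 0.26·log₂(1.9217) = 0.2450
Sum = 0.223 bits.

0.223 bits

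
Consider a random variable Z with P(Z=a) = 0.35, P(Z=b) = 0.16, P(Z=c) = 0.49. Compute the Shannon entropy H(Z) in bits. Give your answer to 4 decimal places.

1.4574 bits

H(Z) = −Σ p·log₂ p.
  −(0.35)·log₂(0.35) = 0.53010
  −(0.16)·log₂(0.16) = 0.42302
  −(0.49)·log₂(0.49) = 0.50428
Sum: 0.53010 + 0.42302 + 0.50428 = 1.4574 bits.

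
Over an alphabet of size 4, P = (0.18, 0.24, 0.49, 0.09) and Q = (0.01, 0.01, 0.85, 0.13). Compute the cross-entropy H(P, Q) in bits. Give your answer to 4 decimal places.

H(P,Q) = −Σ p·log₂ q.
  −0.18·log₂(0.01) = 1.19589
  −0.24·log₂(0.01) = 1.59453
  −0.49·log₂(0.85) = 0.11489
  −0.09·log₂(0.13) = 0.26491
H(P,Q) = 3.1702 bits.

3.1702 bits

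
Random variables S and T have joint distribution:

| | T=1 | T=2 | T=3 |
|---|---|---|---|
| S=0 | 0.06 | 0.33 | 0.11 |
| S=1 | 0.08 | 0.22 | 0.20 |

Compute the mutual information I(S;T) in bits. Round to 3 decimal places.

Marginals: p(S) = (0.5000, 0.5000), p(T) = (0.1400, 0.5500, 0.3100).
I(S;T) = Σ p(x,y)·log₂[p(x,y)/(p(x)p(y))].
  (0,1): 0.06·log₂(0.8571) = -0.0133
  (0,2): 0.33·log₂(1.2000) = 0.0868
  (0,3): 0.11·log₂(0.7097) = -0.0544
  (1,1): 0.08·log₂(1.1429) = 0.0154
  (1,2): 0.22·log₂(0.8000) = -0.0708
  (1,3): 0.20·log₂(1.2903) = 0.0735
Sum = 0.037 bits.

0.037 bits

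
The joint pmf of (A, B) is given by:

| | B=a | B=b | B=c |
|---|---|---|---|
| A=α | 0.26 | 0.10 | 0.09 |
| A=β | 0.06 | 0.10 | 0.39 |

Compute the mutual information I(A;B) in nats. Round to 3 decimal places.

0.163 nats

Marginals: p(A) = (0.4500, 0.5500), p(B) = (0.3200, 0.2000, 0.4800).
I(A;B) = Σ p(x,y)·ln[p(x,y)/(p(x)p(y))].
  (α,a): 0.26·ln(1.8056) = 0.1536
  (α,b): 0.10·ln(1.1111) = 0.0105
  (α,c): 0.09·ln(0.4167) = -0.0788
  (β,a): 0.06·ln(0.3409) = -0.0646
  (β,b): 0.10·ln(0.9091) = -0.0095
  (β,c): 0.39·ln(1.4773) = 0.1522
Sum = 0.163 nats.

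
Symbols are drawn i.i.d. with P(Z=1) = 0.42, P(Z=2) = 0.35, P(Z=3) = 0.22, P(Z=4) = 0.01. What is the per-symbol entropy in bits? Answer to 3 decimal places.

H(Z) = −Σ p·log₂ p.
  −(0.42)·log₂(0.42) = 0.5256
  −(0.35)·log₂(0.35) = 0.5301
  −(0.22)·log₂(0.22) = 0.4806
  −(0.01)·log₂(0.01) = 0.0664
Sum: 0.5256 + 0.5301 + 0.4806 + 0.0664 = 1.603 bits.

1.603 bits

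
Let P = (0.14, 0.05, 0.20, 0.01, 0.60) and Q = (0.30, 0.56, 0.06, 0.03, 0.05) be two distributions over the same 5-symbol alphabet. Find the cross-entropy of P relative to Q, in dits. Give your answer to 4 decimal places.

H(P,Q) = −Σ p·log₁₀ q.
  −0.14·log₁₀(0.30) = 0.07320
  −0.05·log₁₀(0.56) = 0.01259
  −0.20·log₁₀(0.06) = 0.24437
  −0.01·log₁₀(0.03) = 0.01523
  −0.60·log₁₀(0.05) = 0.78062
H(P,Q) = 1.1260 dits.

1.1260 dits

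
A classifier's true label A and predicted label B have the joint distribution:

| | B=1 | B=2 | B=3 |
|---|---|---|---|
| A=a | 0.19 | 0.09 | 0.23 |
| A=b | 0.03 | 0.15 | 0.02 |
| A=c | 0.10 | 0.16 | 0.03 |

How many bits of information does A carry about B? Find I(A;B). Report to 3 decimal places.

0.209 bits

Marginals: p(A) = (0.5100, 0.2000, 0.2900), p(B) = (0.3200, 0.4000, 0.2800).
I(A;B) = H(A) + H(B) − H(A,B).
H(A) = 1.4777, H(B) = 1.5690, H(A,B) = 2.8377.
I(A;B) = 1.4777 + 1.5690 − 2.8377 = 0.209 bits.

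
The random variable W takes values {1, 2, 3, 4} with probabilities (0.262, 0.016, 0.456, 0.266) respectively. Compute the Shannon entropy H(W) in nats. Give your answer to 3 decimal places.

H(W) = −Σ p·ln p.
  −(0.262)·ln(0.262) = 0.3509
  −(0.016)·ln(0.016) = 0.0662
  −(0.456)·ln(0.456) = 0.3581
  −(0.266)·ln(0.266) = 0.3523
Sum: 0.3509 + 0.0662 + 0.3581 + 0.3523 = 1.127 nats.

1.127 nats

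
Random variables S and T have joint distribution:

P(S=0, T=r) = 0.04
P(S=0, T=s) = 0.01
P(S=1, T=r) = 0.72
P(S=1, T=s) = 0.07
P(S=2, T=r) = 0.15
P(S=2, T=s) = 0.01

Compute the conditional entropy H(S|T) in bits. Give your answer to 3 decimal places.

Chain rule: H(S|T) = H(S,T) − H(T).
Marginals: p(S) = (0.0500, 0.7900, 0.1600), p(T) = (0.9100, 0.0900).
H(S,T) = 1.3390 bits; H(T) = 0.4365 bits.
H(S|T) = 1.3390 − 0.4365 = 0.902 bits.

0.902 bits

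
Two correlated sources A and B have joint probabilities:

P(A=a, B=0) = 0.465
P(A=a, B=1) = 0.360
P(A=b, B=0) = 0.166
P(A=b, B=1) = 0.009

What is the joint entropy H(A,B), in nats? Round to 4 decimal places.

H(A,B) = −Σ p(x,y)·ln p(x,y) over all 4 cells.
  cell (a,0): −0.465·ln0.465 = 0.35606
  cell (a,1): −0.360·ln0.360 = 0.36779
  cell (b,0): −0.166·ln0.166 = 0.29810
  cell (b,1): −0.009·ln0.009 = 0.04239
Sum = 1.0643 nats.

1.0643 nats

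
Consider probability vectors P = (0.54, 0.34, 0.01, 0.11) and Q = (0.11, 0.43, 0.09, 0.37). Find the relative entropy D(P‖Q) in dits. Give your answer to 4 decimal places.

D(P‖Q) = Σ p·log₁₀(p/q).
  0.54·log₁₀(0.54/0.11) = 0.37314
  0.34·log₁₀(0.34/0.43) = -0.03468
  0.01·log₁₀(0.01/0.09) = -0.00954
  0.11·log₁₀(0.11/0.37) = -0.05795
D(P‖Q) = 0.2710 dits.

0.2710 dits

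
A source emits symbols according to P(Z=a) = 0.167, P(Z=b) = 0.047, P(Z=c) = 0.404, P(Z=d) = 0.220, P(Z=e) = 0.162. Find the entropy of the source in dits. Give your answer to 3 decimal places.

0.624 dits

H(Z) = −Σ p·log₁₀ p.
  −(0.167)·log₁₀(0.167) = 0.1298
  −(0.047)·log₁₀(0.047) = 0.0624
  −(0.404)·log₁₀(0.404) = 0.1590
  −(0.220)·log₁₀(0.220) = 0.1447
  −(0.162)·log₁₀(0.162) = 0.1281
Sum: 0.1298 + 0.0624 + 0.1590 + 0.1447 + 0.1281 = 0.624 dits.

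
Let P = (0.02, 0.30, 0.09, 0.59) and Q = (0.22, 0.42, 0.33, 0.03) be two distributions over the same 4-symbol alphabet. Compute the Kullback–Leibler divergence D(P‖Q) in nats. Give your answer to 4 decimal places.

1.4917 nats

D(P‖Q) = Σ p·ln(p/q).
  0.02·ln(0.02/0.22) = -0.04796
  0.30·ln(0.30/0.42) = -0.10094
  0.09·ln(0.09/0.33) = -0.11694
  0.59·ln(0.59/0.03) = 1.75757
D(P‖Q) = 1.4917 nats.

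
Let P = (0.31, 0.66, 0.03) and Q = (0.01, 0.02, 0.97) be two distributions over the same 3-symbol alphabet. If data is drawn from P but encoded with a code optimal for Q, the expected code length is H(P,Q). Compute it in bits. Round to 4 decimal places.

5.7859 bits

H(P,Q) = −Σ p·log₂ q.
  −0.31·log₂(0.01) = 2.05960
  −0.66·log₂(0.02) = 3.72495
  −0.03·log₂(0.97) = 0.00132
H(P,Q) = 5.7859 bits.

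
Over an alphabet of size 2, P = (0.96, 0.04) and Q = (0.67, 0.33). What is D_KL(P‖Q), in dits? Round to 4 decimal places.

0.1133 dits

D(P‖Q) = Σ p·log₁₀(p/q).
  0.96·log₁₀(0.96/0.67) = 0.14995
  0.04·log₁₀(0.04/0.33) = -0.03666
D(P‖Q) = 0.1133 dits.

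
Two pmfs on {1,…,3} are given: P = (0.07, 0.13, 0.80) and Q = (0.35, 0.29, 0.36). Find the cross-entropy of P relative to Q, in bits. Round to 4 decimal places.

1.5173 bits

H(P,Q) = −Σ p·log₂ q.
  −0.07·log₂(0.35) = 0.10602
  −0.13·log₂(0.29) = 0.23216
  −0.80·log₂(0.36) = 1.17914
H(P,Q) = 1.5173 bits.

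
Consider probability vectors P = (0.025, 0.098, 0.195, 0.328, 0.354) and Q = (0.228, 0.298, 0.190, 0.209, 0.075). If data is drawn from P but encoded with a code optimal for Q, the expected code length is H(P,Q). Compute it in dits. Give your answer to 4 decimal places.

0.8294 dits

H(P,Q) = −Σ p·log₁₀ q.
  −0.025·log₁₀(0.228) = 0.01605
  −0.098·log₁₀(0.298) = 0.05153
  −0.195·log₁₀(0.190) = 0.14064
  −0.328·log₁₀(0.209) = 0.22299
  −0.354·log₁₀(0.075) = 0.39823
H(P,Q) = 0.8294 dits.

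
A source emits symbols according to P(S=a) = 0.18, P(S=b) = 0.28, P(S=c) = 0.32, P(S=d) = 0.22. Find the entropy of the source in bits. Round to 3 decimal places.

1.966 bits

H(S) = −Σ p·log₂ p.
  −(0.18)·log₂(0.18) = 0.4453
  −(0.28)·log₂(0.28) = 0.5142
  −(0.32)·log₂(0.32) = 0.5260
  −(0.22)·log₂(0.22) = 0.4806
Sum: 0.4453 + 0.5142 + 0.5260 + 0.4806 = 1.966 bits.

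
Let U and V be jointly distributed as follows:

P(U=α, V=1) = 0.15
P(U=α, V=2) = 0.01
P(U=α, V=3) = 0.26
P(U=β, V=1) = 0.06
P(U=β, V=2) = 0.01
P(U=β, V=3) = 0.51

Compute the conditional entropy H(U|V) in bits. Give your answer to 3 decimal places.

0.912 bits

Marginals: p(U) = (0.4200, 0.5800), p(V) = (0.2100, 0.0200, 0.7700).
H(U|V) = Σ p(V) · H(U|V=·).
  V=1: p=0.2100, H(U|V=1) = 0.8631
  V=2: p=0.0200, H(U|V=2) = 1.0000
  V=3: p=0.7700, H(U|V=3) = 0.9226
Weighted sum = 0.912 bits.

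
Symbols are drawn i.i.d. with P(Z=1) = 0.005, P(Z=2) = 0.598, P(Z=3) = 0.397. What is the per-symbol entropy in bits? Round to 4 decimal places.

1.0109 bits

H(Z) = −Σ p·log₂ p.
  −(0.005)·log₂(0.005) = 0.03822
  −(0.598)·log₂(0.598) = 0.44359
  −(0.397)·log₂(0.397) = 0.52912
Sum: 0.03822 + 0.44359 + 0.52912 = 1.0109 bits.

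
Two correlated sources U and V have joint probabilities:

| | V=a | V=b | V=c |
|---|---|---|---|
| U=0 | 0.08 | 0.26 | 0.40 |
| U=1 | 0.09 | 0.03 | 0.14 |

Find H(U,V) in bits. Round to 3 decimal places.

2.187 bits

H(U,V) = −Σ p(x,y)·log₂ p(x,y) over all 6 cells.
  cell (0,a): −0.08·log₂0.08 = 0.2915
  cell (0,b): −0.26·log₂0.26 = 0.5053
  cell (0,c): −0.40·log₂0.40 = 0.5288
  cell (1,a): −0.09·log₂0.09 = 0.3127
  cell (1,b): −0.03·log₂0.03 = 0.1518
  cell (1,c): −0.14·log₂0.14 = 0.3971
Sum = 2.187 bits.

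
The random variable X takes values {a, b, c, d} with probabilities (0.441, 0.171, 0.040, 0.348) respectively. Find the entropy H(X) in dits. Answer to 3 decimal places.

0.503 dits

H(X) = −Σ p·log₁₀ p.
  −(0.441)·log₁₀(0.441) = 0.1568
  −(0.171)·log₁₀(0.171) = 0.1312
  −(0.040)·log₁₀(0.040) = 0.0559
  −(0.348)·log₁₀(0.348) = 0.1595
Sum: 0.1568 + 0.1312 + 0.0559 + 0.1595 = 0.503 dits.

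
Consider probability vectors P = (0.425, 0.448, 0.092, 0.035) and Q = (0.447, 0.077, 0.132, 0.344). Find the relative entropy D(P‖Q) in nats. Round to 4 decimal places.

D(P‖Q) = Σ p·ln(p/q).
  0.425·ln(0.425/0.447) = -0.02145
  0.448·ln(0.448/0.077) = 0.78892
  0.092·ln(0.092/0.132) = -0.03321
  0.035·ln(0.035/0.344) = -0.07999
D(P‖Q) = 0.6543 nats.

0.6543 nats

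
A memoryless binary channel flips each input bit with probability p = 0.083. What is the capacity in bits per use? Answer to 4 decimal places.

0.5873 bits

Binary symmetric channel: C = 1 − h₂(ε) where h₂ is the binary entropy function.
h₂(0.083) = −0.083·log₂0.083 − 0.917·log₂0.917 = 0.4127.
C = 1 − 0.4127 = 0.5873 bits per channel use.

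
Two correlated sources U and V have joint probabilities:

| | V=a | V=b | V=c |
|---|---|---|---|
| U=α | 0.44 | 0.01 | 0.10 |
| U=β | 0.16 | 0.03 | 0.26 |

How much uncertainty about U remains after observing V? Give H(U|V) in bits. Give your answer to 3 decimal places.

0.841 bits

Marginals: p(U) = (0.5500, 0.4500), p(V) = (0.6000, 0.0400, 0.3600).
H(U|V) = Σ p(V) · H(U|V=·).
  V=a: p=0.6000, H(U|V=a) = 0.8366
  V=b: p=0.0400, H(U|V=b) = 0.8113
  V=c: p=0.3600, H(U|V=c) = 0.8524
Weighted sum = 0.841 bits.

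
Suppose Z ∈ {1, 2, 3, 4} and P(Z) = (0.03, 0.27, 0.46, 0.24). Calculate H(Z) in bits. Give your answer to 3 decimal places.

1.671 bits

H(Z) = −Σ p·log₂ p.
  −(0.03)·log₂(0.03) = 0.1518
  −(0.27)·log₂(0.27) = 0.5100
  −(0.46)·log₂(0.46) = 0.5153
  −(0.24)·log₂(0.24) = 0.4941
Sum: 0.1518 + 0.5100 + 0.5153 + 0.4941 = 1.671 bits.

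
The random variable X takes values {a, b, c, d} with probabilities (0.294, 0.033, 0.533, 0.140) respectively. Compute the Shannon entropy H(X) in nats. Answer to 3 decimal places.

H(X) = −Σ p·ln p.
  −(0.294)·ln(0.294) = 0.3599
  −(0.033)·ln(0.033) = 0.1126
  −(0.533)·ln(0.533) = 0.3354
  −(0.140)·ln(0.140) = 0.2753
Sum: 0.3599 + 0.1126 + 0.3354 + 0.2753 = 1.083 nats.

1.083 nats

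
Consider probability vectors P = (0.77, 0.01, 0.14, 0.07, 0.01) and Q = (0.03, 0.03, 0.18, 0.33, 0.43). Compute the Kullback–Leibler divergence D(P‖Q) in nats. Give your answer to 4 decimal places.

D(P‖Q) = Σ p·ln(p/q).
  0.77·ln(0.77/0.03) = 2.49880
  0.01·ln(0.01/0.03) = -0.01099
  0.14·ln(0.14/0.18) = -0.03518
  0.07·ln(0.07/0.33) = -0.10854
  0.01·ln(0.01/0.43) = -0.03761
D(P‖Q) = 2.3065 nats.

2.3065 nats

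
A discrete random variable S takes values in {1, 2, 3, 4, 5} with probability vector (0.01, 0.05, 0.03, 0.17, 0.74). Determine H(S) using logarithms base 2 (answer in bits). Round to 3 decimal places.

H(S) = −Σ p·log₂ p.
  −(0.01)·log₂(0.01) = 0.0664
  −(0.05)·log₂(0.05) = 0.2161
  −(0.03)·log₂(0.03) = 0.1518
  −(0.17)·log₂(0.17) = 0.4346
  −(0.74)·log₂(0.74) = 0.3215
Sum: 0.0664 + 0.2161 + 0.1518 + 0.4346 + 0.3215 = 1.190 bits.

1.190 bits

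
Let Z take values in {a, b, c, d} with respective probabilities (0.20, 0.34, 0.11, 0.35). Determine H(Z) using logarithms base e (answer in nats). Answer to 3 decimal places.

1.299 nats

H(Z) = −Σ p·ln p.
  −(0.20)·ln(0.20) = 0.3219
  −(0.34)·ln(0.34) = 0.3668
  −(0.11)·ln(0.11) = 0.2428
  −(0.35)·ln(0.35) = 0.3674
Sum: 0.3219 + 0.3668 + 0.2428 + 0.3674 = 1.299 nats.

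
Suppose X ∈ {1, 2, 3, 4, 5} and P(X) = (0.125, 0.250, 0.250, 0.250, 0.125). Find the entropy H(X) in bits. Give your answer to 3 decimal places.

H(X) = −Σ p·log₂ p.
  −(0.125)·log₂(0.125) = 0.3750
  −(0.250)·log₂(0.250) = 0.5000
  −(0.250)·log₂(0.250) = 0.5000
  −(0.250)·log₂(0.250) = 0.5000
  −(0.125)·log₂(0.125) = 0.3750
Sum: 0.3750 + 0.5000 + 0.5000 + 0.5000 + 0.3750 = 2.250 bits.

2.250 bits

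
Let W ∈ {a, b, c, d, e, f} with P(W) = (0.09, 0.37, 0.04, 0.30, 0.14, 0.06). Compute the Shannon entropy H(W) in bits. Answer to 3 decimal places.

2.191 bits

H(W) = −Σ p·log₂ p.
  −(0.09)·log₂(0.09) = 0.3127
  −(0.37)·log₂(0.37) = 0.5307
  −(0.04)·log₂(0.04) = 0.1858
  −(0.30)·log₂(0.30) = 0.5211
  −(0.14)·log₂(0.14) = 0.3971
  −(0.06)·log₂(0.06) = 0.2435
Sum: 0.3127 + 0.5307 + 0.1858 + 0.5211 + 0.3971 + 0.2435 = 2.191 bits.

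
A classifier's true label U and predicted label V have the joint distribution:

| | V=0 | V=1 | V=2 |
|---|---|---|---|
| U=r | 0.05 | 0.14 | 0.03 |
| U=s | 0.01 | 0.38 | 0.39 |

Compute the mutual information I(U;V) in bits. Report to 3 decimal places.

Marginals: p(U) = (0.2200, 0.7800), p(V) = (0.0600, 0.5200, 0.4200).
I(U;V) = H(U) + H(V) − H(U,V).
H(U) = 0.7602, H(V) = 1.2598, H(U,V) = 1.8917.
I(U;V) = 0.7602 + 1.2598 − 1.8917 = 0.128 bits.

0.128 bits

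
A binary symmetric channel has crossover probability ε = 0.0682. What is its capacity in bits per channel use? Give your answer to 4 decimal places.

0.6408 bits

Binary symmetric channel: C = 1 − h₂(ε) where h₂ is the binary entropy function.
h₂(0.0682) = −0.0682·log₂0.0682 − 0.9318·log₂0.9318 = 0.3592.
C = 1 − 0.3592 = 0.6408 bits per channel use.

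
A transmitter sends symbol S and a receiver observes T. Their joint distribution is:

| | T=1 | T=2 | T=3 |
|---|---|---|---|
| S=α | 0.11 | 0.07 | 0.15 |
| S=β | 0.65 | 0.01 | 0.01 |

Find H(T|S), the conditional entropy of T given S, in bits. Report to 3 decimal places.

0.651 bits

Chain rule: H(T|S) = H(S,T) − H(S).
Marginals: p(S) = (0.3300, 0.6700), p(T) = (0.7600, 0.0800, 0.1600).
H(S,T) = 1.5662 bits; H(S) = 0.9149 bits.
H(T|S) = 1.5662 − 0.9149 = 0.651 bits.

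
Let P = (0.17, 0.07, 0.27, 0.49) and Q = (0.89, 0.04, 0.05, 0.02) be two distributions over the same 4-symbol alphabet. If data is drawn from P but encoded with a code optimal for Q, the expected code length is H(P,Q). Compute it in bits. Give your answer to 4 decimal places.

H(P,Q) = −Σ p·log₂ q.
  −0.17·log₂(0.89) = 0.02858
  −0.07·log₂(0.04) = 0.32507
  −0.27·log₂(0.05) = 1.16692
  −0.49·log₂(0.02) = 2.76549
H(P,Q) = 4.2861 bits.

4.2861 bits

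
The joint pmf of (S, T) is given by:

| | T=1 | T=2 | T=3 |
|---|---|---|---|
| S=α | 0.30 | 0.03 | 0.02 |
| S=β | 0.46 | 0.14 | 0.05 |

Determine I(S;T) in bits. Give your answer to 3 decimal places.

0.024 bits

Marginals: p(S) = (0.3500, 0.6500), p(T) = (0.7600, 0.1700, 0.0700).
I(S;T) = H(S) + H(T) − H(S,T).
H(S) = 0.9341, H(T) = 1.0040, H(S,T) = 1.9143.
I(S;T) = 0.9341 + 1.0040 − 1.9143 = 0.024 bits.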